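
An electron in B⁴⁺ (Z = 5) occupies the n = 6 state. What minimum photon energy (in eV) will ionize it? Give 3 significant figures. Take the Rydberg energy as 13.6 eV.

E_n = −13.6 Z²/n² = −340.0/n² eV for Z = 5.
E_6 = −340.0/36 = −9.44 eV, so ionization (to E = 0) requires 9.44 eV.

9.44 eV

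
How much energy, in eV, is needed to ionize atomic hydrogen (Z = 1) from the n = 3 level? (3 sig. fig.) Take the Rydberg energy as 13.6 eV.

E_3 = −13.60/9 = −1.51 eV, so ionization (to E = 0) requires 1.51 eV.

1.51 eV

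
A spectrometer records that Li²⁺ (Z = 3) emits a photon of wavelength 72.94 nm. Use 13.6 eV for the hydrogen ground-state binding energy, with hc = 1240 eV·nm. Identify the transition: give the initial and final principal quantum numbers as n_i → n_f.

The photon energy is ΔE = hc/λ = 1240 / 72.94 = 17.00 eV.
With Z = 3, ΔE = 122.4 × (1/n_f² − 1/n_i²), so 1/n_f² − 1/n_i² = 0.1389.
Trying n_f = 2 gives 1/n_i² = 0.1111, i.e. n_i ≈ 3; this pair matches.

n_i = 3, n_f = 2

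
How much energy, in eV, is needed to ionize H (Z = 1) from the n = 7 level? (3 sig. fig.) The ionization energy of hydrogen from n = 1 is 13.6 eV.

0.278 eV

E_7 = −13.60/49 = −0.278 eV, so ionization (to E = 0) requires 0.278 eV.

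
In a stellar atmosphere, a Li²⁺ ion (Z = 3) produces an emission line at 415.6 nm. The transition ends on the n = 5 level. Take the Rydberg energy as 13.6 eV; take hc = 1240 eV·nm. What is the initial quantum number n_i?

n_i = 8

The photon energy is ΔE = hc/λ = 1240 / 415.6 = 2.984 eV.
With Z = 3, ΔE = 122.4 × (1/n_f² − 1/n_i²), so 1/n_f² − 1/n_i² = 0.02438.
With n_f = 5: 1/n_i² = 1/25 − 0.02438 = 0.01562, so n_i ≈ 8.00.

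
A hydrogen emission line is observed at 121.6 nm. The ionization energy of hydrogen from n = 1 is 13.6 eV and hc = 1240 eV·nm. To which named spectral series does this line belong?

Lyman

ΔE = 1240/121.6 = 10.20 eV.
This matches 13.6 × (1/1² − 1/2²), so n_f = 1: the Lyman series.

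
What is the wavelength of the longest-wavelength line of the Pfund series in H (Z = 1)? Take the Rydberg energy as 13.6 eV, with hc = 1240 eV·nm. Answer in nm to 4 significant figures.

The Pfund series terminates on n_f = 5; the first line has n_i = 5+1 = 6.
ΔE = 13.60 × (1/5² − 1/6²) = 0.1662 eV.
λ = 1240 / 0.1662 = 7460 nm.

7460 nm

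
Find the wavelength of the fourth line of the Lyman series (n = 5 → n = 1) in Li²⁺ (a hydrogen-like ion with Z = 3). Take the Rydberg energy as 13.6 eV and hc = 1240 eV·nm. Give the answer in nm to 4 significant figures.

The Lyman series terminates on n_f = 1; the fourth line has n_i = 1+4 = 5.
ΔE = 122.4 × (1/1² − 1/5²) = 117.5 eV.
λ = 1240 / 117.5 = 10.55 nm.

10.55 nm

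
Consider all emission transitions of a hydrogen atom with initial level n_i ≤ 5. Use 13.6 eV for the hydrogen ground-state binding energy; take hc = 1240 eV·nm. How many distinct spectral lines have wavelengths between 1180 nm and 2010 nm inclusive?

2

Enumerate all n_i → n_f pairs with 1 ≤ n_f < n_i ≤ 5 and compute λ = 1240 / [13.6·1·(1/n_f² − 1/n_i²)].
Lines falling in [1180, 2010] nm: 5→3 (1282 nm), 4→3 (1876 nm).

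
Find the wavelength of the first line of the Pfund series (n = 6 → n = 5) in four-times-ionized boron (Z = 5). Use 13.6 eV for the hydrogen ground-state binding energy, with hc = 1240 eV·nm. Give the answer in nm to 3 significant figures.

298 nm

The Pfund series terminates on n_f = 5; the first line has n_i = 5+1 = 6.
ΔE = 340.0 × (1/5² − 1/6²) = 4.156 eV.
λ = 1240 / 4.156 = 298 nm.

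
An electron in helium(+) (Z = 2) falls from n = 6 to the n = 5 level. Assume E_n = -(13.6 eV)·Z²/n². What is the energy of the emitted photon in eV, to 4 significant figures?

The Bohr energies scale as Z², so for Z = 2: E_n = −54.40/n² eV.
E_6 = −54.40/36 = −1.511 eV and E_5 = −54.40/25 = −2.176 eV.
The photon energy is |E_6 − E_5| = 0.6649 eV.

0.6649 eV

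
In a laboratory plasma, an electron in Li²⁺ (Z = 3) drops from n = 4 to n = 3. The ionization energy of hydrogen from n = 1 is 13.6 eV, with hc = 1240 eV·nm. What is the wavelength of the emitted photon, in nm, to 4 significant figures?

208.4 nm

For Z = 3 the level energies scale as Z², so the effective Rydberg energy is 13.6 × 9 = 122.4 eV.
ΔE = 122.4 × (1/3² − 1/4²) = 122.4 × 0.04861 = 5.950 eV.
λ = hc/ΔE = 1240 / 5.950 = 208.4 nm.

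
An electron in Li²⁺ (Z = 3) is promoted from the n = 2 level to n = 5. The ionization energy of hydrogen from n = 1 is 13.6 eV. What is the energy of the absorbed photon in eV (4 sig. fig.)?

25.70 eV

The Bohr energies scale as Z², so for Z = 3: E_n = −122.4/n² eV.
E_5 = −122.4/25 = −4.896 eV and E_2 = −122.4/4 = −30.60 eV.
The photon energy is |E_5 − E_2| = 25.70 eV.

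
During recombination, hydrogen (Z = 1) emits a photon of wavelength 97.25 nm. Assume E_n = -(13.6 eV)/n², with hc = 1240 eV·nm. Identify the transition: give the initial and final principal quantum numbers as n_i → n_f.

The photon energy is ΔE = hc/λ = 1240 / 97.25 = 12.75 eV.
With Z = 1, ΔE = 13.60 × (1/n_f² − 1/n_i²), so 1/n_f² − 1/n_i² = 0.9375.
Trying n_f = 1 gives 1/n_i² = 0.06245, i.e. n_i ≈ 4; this pair matches.

n_i = 4, n_f = 1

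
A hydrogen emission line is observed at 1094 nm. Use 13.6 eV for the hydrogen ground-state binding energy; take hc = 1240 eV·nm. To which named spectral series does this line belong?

ΔE = 1240/1094 = 1.133 eV.
This matches 13.6 × (1/3² − 1/6²), so n_f = 3: the Paschen series.

Paschen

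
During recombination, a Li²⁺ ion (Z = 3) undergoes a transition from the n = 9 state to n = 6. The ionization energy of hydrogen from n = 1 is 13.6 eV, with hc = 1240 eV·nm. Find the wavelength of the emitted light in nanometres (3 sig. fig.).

For Z = 3 the level energies scale as Z², so the effective Rydberg energy is 13.6 × 9 = 122.4 eV.
ΔE = 122.4 × (1/6² − 1/9²) = 122.4 × 0.01543 = 1.889 eV.
λ = hc/ΔE = 1240 / 1.889 = 656 nm.

656 nm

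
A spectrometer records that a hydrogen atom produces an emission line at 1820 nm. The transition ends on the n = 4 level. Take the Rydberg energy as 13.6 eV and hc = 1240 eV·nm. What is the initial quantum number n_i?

n_i = 9

The photon energy is ΔE = hc/λ = 1240 / 1820 = 0.6813 eV.
With Z = 1, ΔE = 13.60 × (1/n_f² − 1/n_i²), so 1/n_f² − 1/n_i² = 0.05010.
With n_f = 4: 1/n_i² = 1/16 − 0.05010 = 0.01240, so n_i ≈ 8.98.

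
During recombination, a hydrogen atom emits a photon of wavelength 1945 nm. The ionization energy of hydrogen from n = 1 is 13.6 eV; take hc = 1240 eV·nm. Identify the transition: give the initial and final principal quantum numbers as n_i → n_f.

The photon energy is ΔE = hc/λ = 1240 / 1945 = 0.6375 eV.
With Z = 1, ΔE = 13.60 × (1/n_f² − 1/n_i²), so 1/n_f² − 1/n_i² = 0.04688.
Trying n_f = 4 gives 1/n_i² = 0.01562, i.e. n_i ≈ 8; this pair matches.

n_i = 8, n_f = 4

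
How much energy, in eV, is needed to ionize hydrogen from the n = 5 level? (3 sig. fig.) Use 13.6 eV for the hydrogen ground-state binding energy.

E_5 = −13.60/25 = −0.544 eV, so ionization (to E = 0) requires 0.544 eV.

0.544 eV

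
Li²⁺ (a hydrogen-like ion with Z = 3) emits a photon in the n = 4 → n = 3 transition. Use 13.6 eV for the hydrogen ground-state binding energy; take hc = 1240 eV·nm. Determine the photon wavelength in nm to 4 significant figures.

For Z = 3 the level energies scale as Z², so the effective Rydberg energy is 13.6 × 9 = 122.4 eV.
ΔE = 122.4 × (1/3² − 1/4²) = 122.4 × 0.04861 = 5.950 eV.
λ = hc/ΔE = 1240 / 5.950 = 208.4 nm.

208.4 nm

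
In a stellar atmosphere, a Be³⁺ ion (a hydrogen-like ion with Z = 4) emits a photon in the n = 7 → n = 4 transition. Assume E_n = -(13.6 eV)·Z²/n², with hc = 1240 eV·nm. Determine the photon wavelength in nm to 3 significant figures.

135 nm

For Z = 4 the level energies scale as Z², so the effective Rydberg energy is 13.6 × 16 = 217.6 eV.
ΔE = 217.6 × (1/4² − 1/7²) = 217.6 × 0.04209 = 9.159 eV.
λ = hc/ΔE = 1240 / 9.159 = 135 nm.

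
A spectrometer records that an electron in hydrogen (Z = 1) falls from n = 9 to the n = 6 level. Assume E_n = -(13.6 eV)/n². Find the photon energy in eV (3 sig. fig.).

0.210 eV

E_9 = −13.60/81 = −0.1679 eV and E_6 = −13.60/36 = −0.3778 eV.
The photon energy is |E_9 − E_6| = 0.210 eV.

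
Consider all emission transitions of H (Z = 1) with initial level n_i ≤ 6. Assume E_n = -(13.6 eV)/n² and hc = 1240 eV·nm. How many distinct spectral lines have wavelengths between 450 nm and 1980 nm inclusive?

5

Enumerate all n_i → n_f pairs with 1 ≤ n_f < n_i ≤ 6 and compute λ = 1240 / [13.6·1·(1/n_f² − 1/n_i²)].
Lines falling in [450, 1980] nm: 4→2 (486.3 nm), 3→2 (656.5 nm), 6→3 (1094 nm), 5→3 (1282 nm), 4→3 (1876 nm).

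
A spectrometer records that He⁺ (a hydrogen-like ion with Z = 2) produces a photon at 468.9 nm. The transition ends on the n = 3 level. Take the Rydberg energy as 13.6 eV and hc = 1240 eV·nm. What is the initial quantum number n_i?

The photon energy is ΔE = hc/λ = 1240 / 468.9 = 2.644 eV.
With Z = 2, ΔE = 54.40 × (1/n_f² − 1/n_i²), so 1/n_f² − 1/n_i² = 0.04861.
With n_f = 3: 1/n_i² = 1/9 − 0.04861 = 0.06250, so n_i ≈ 4.00.

n_i = 4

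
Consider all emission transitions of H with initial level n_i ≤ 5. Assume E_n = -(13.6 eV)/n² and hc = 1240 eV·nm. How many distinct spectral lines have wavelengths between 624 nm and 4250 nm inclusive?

Enumerate all n_i → n_f pairs with 1 ≤ n_f < n_i ≤ 5 and compute λ = 1240 / [13.6·1·(1/n_f² − 1/n_i²)].
Lines falling in [624, 4250] nm: 3→2 (656.5 nm), 5→3 (1282 nm), 4→3 (1876 nm), 5→4 (4052 nm).

4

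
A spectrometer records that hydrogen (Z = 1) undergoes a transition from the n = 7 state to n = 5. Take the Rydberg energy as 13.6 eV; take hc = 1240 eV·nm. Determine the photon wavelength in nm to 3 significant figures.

4650 nm

ΔE = 13.60 × (1/5² − 1/7²) = 13.60 × 0.01959 = 0.2664 eV.
λ = hc/ΔE = 1240 / 0.2664 = 4650 nm.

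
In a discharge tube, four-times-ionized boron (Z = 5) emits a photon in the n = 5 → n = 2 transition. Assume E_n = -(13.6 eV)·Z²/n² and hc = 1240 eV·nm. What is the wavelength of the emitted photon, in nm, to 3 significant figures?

For Z = 5 the level energies scale as Z², so the effective Rydberg energy is 13.6 × 25 = 340.0 eV.
ΔE = 340.0 × (1/2² − 1/5²) = 340.0 × 0.2100 = 71.40 eV.
λ = hc/ΔE = 1240 / 71.40 = 17.4 nm.

17.4 nm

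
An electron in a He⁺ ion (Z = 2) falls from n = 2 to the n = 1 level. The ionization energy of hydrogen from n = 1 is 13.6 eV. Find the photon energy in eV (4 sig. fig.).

40.80 eV

The Bohr energies scale as Z², so for Z = 2: E_n = −54.40/n² eV.
E_2 = −54.40/4 = −13.60 eV and E_1 = −54.40/1 = −54.40 eV.
The photon energy is |E_2 − E_1| = 40.80 eV.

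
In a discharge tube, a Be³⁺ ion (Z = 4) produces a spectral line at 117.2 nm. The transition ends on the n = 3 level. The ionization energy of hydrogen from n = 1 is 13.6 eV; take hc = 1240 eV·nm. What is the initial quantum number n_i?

n_i = 4

The photon energy is ΔE = hc/λ = 1240 / 117.2 = 10.58 eV.
With Z = 4, ΔE = 217.6 × (1/n_f² − 1/n_i²), so 1/n_f² − 1/n_i² = 0.04862.
With n_f = 3: 1/n_i² = 1/9 − 0.04862 = 0.06249, so n_i ≈ 4.00.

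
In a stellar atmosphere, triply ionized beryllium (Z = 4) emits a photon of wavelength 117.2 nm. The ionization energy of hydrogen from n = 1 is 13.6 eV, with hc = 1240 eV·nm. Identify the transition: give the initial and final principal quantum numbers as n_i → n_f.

n_i = 4, n_f = 3

The photon energy is ΔE = hc/λ = 1240 / 117.2 = 10.58 eV.
With Z = 4, ΔE = 217.6 × (1/n_f² − 1/n_i²), so 1/n_f² − 1/n_i² = 0.04862.
Trying n_f = 3 gives 1/n_i² = 0.06249, i.e. n_i ≈ 4; this pair matches.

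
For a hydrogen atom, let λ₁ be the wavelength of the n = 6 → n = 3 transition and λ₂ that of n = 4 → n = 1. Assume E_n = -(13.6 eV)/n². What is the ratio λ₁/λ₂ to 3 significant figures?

λ ∝ 1/ΔE ∝ 1/(1/n_f² − 1/n_i²), and the Z² and hc factors cancel in the ratio.
λ₁/λ₂ = (1/1² − 1/4²)/(1/3² − 1/6²) = 0.9375/0.08333 = 11.3.

11.3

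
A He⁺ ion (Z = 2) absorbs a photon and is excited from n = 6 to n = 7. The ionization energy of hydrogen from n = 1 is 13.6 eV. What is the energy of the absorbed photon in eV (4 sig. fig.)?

0.4009 eV

The Bohr energies scale as Z², so for Z = 2: E_n = −54.40/n² eV.
E_7 = −54.40/49 = −1.110 eV and E_6 = −54.40/36 = −1.511 eV.
The photon energy is |E_7 − E_6| = 0.4009 eV.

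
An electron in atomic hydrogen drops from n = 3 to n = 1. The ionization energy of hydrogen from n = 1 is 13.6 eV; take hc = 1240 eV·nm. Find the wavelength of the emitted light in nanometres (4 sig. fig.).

ΔE = 13.60 × (1/1² − 1/3²) = 13.60 × 0.8889 = 12.09 eV.
λ = hc/ΔE = 1240 / 12.09 = 102.6 nm.

102.6 nm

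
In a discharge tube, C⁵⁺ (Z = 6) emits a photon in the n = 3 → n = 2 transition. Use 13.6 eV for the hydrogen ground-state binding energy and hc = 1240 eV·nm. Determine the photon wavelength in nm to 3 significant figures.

18.2 nm

For Z = 6 the level energies scale as Z², so the effective Rydberg energy is 13.6 × 36 = 489.6 eV.
ΔE = 489.6 × (1/2² − 1/3²) = 489.6 × 0.1389 = 68.00 eV.
λ = hc/ΔE = 1240 / 68.00 = 18.2 nm.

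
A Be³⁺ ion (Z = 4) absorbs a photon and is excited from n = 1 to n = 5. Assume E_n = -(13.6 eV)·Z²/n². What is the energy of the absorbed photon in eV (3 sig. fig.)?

The Bohr energies scale as Z², so for Z = 4: E_n = −217.6/n² eV.
E_5 = −217.6/25 = −8.704 eV and E_1 = −217.6/1 = −217.6 eV.
The photon energy is |E_5 − E_1| = 209 eV.

209 eV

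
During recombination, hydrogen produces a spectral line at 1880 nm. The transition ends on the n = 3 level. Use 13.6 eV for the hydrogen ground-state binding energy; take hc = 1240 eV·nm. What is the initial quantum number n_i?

The photon energy is ΔE = hc/λ = 1240 / 1880 = 0.6596 eV.
With Z = 1, ΔE = 13.60 × (1/n_f² − 1/n_i²), so 1/n_f² − 1/n_i² = 0.04850.
With n_f = 3: 1/n_i² = 1/9 − 0.04850 = 0.06261, so n_i ≈ 4.00.

n_i = 4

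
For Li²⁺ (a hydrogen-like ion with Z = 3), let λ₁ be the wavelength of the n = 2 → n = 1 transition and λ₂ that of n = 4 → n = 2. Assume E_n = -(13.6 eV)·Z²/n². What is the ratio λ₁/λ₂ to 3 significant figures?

λ ∝ 1/ΔE ∝ 1/(1/n_f² − 1/n_i²), and the Z² and hc factors cancel in the ratio.
λ₁/λ₂ = (1/2² − 1/4²)/(1/1² − 1/2²) = 0.1875/0.7500 = 0.250.

0.250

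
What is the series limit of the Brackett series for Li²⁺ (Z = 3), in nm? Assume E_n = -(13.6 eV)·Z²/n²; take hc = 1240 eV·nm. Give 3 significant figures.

162 nm

The Brackett series has lower level n_f = 4; the series limit corresponds to n_i → ∞.
ΔE_max = 13.6 × 9 / 4² = 7.650 eV.
λ_min = 1240 / 7.650 = 162 nm.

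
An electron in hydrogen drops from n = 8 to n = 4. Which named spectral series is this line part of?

The series is set by the lower level: n_f = 4 is the Brackett series.

Brackett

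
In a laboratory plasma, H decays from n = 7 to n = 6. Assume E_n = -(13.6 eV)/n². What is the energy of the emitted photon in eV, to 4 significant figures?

0.1002 eV

E_7 = −13.60/49 = −0.2776 eV and E_6 = −13.60/36 = −0.3778 eV.
The photon energy is |E_7 − E_6| = 0.1002 eV.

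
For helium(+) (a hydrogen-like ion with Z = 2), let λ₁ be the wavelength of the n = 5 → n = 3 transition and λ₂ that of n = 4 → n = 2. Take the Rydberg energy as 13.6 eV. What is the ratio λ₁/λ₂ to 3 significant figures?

2.64

λ ∝ 1/ΔE ∝ 1/(1/n_f² − 1/n_i²), and the Z² and hc factors cancel in the ratio.
λ₁/λ₂ = (1/2² − 1/4²)/(1/3² − 1/5²) = 0.1875/0.07111 = 2.64.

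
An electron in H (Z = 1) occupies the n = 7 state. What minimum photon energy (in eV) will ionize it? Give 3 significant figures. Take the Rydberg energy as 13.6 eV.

E_7 = −13.60/49 = −0.278 eV, so ionization (to E = 0) requires 0.278 eV.

0.278 eV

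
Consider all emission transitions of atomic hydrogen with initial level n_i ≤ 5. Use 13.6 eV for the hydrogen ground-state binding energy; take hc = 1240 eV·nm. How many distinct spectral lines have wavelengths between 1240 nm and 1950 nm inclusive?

2

Enumerate all n_i → n_f pairs with 1 ≤ n_f < n_i ≤ 5 and compute λ = 1240 / [13.6·1·(1/n_f² − 1/n_i²)].
Lines falling in [1240, 1950] nm: 5→3 (1282 nm), 4→3 (1876 nm).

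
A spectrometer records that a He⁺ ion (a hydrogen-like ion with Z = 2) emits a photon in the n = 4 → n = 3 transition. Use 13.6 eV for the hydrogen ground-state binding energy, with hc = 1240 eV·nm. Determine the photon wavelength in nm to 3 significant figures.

For Z = 2 the level energies scale as Z², so the effective Rydberg energy is 13.6 × 4 = 54.40 eV.
ΔE = 54.40 × (1/3² − 1/4²) = 54.40 × 0.04861 = 2.644 eV.
λ = hc/ΔE = 1240 / 2.644 = 469 nm.

469 nm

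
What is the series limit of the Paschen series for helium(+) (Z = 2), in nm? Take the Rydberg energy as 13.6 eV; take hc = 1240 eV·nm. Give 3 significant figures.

205 nm

The Paschen series has lower level n_f = 3; the series limit corresponds to n_i → ∞.
ΔE_max = 13.6 × 4 / 3² = 6.044 eV.
λ_min = 1240 / 6.044 = 205 nm.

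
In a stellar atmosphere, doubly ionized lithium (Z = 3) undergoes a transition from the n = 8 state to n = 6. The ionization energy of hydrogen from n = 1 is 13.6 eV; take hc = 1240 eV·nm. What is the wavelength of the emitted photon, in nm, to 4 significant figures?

833.6 nm

For Z = 3 the level energies scale as Z², so the effective Rydberg energy is 13.6 × 9 = 122.4 eV.
ΔE = 122.4 × (1/6² − 1/8²) = 122.4 × 0.01215 = 1.488 eV.
λ = hc/ΔE = 1240 / 1.488 = 833.6 nm.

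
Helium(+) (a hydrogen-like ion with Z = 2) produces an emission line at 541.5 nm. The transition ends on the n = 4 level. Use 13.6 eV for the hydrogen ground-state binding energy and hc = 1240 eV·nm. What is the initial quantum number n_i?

The photon energy is ΔE = hc/λ = 1240 / 541.5 = 2.290 eV.
With Z = 2, ΔE = 54.40 × (1/n_f² − 1/n_i²), so 1/n_f² − 1/n_i² = 0.04209.
With n_f = 4: 1/n_i² = 1/16 − 0.04209 = 0.02041, so n_i ≈ 7.00.

n_i = 7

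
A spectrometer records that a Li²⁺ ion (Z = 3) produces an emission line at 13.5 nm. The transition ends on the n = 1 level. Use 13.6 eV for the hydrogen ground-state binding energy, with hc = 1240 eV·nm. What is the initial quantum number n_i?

n_i = 2

The photon energy is ΔE = hc/λ = 1240 / 13.5 = 91.85 eV.
With Z = 3, ΔE = 122.4 × (1/n_f² − 1/n_i²), so 1/n_f² − 1/n_i² = 0.7504.
With n_f = 1: 1/n_i² = 1/1 − 0.7504 = 0.2496, so n_i ≈ 2.00.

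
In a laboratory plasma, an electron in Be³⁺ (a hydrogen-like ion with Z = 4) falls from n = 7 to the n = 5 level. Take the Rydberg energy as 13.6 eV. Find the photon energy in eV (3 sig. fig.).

The Bohr energies scale as Z², so for Z = 4: E_n = −217.6/n² eV.
E_7 = −217.6/49 = −4.441 eV and E_5 = −217.6/25 = −8.704 eV.
The photon energy is |E_7 − E_5| = 4.26 eV.

4.26 eV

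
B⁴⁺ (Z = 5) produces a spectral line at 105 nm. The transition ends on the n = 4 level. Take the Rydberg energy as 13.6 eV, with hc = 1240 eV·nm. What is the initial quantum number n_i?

The photon energy is ΔE = hc/λ = 1240 / 105 = 11.81 eV.
With Z = 5, ΔE = 340.0 × (1/n_f² − 1/n_i²), so 1/n_f² − 1/n_i² = 0.03473.
With n_f = 4: 1/n_i² = 1/16 − 0.03473 = 0.02777, so n_i ≈ 6.00.

n_i = 6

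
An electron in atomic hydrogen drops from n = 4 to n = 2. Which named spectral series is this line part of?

The series is set by the lower level: n_f = 2 is the Balmer series.

Balmer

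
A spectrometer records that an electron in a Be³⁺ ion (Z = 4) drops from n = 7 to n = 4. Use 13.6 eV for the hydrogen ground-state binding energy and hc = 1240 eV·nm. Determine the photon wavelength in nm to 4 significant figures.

135.4 nm

For Z = 4 the level energies scale as Z², so the effective Rydberg energy is 13.6 × 16 = 217.6 eV.
ΔE = 217.6 × (1/4² − 1/7²) = 217.6 × 0.04209 = 9.159 eV.
λ = hc/ΔE = 1240 / 9.159 = 135.4 nm.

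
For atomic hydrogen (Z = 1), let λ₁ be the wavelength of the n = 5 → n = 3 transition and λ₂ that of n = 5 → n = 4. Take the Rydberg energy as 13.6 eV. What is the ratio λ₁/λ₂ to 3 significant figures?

0.316

λ ∝ 1/ΔE ∝ 1/(1/n_f² − 1/n_i²), and the Z² and hc factors cancel in the ratio.
λ₁/λ₂ = (1/4² − 1/5²)/(1/3² − 1/5²) = 0.02250/0.07111 = 0.316.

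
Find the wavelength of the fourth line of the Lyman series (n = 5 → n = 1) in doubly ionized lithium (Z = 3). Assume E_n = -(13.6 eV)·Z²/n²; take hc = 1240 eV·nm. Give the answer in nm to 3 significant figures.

10.6 nm

The Lyman series terminates on n_f = 1; the fourth line has n_i = 1+4 = 5.
ΔE = 122.4 × (1/1² − 1/5²) = 117.5 eV.
λ = 1240 / 117.5 = 10.6 nm.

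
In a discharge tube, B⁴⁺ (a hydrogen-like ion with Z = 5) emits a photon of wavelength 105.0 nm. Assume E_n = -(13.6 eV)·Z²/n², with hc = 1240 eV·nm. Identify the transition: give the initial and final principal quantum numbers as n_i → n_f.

n_i = 6, n_f = 4

The photon energy is ΔE = hc/λ = 1240 / 105.0 = 11.81 eV.
With Z = 5, ΔE = 340.0 × (1/n_f² − 1/n_i²), so 1/n_f² − 1/n_i² = 0.03473.
Trying n_f = 4 gives 1/n_i² = 0.02777, i.e. n_i ≈ 6; this pair matches.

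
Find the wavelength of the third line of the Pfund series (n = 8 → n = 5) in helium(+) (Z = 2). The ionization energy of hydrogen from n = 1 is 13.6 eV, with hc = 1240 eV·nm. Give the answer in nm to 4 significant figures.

The Pfund series terminates on n_f = 5; the third line has n_i = 5+3 = 8.
ΔE = 54.40 × (1/5² − 1/8²) = 1.326 eV.
λ = 1240 / 1.326 = 935.1 nm.

935.1 nm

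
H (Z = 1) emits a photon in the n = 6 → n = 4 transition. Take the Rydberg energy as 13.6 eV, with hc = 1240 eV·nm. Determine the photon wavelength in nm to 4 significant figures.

2626 nm

ΔE = 13.60 × (1/4² − 1/6²) = 13.60 × 0.03472 = 0.4722 eV.
λ = hc/ΔE = 1240 / 0.4722 = 2626 nm.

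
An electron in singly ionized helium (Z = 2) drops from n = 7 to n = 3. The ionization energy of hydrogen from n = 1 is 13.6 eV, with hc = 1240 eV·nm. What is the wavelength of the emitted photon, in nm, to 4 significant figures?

251.3 nm

For Z = 2 the level energies scale as Z², so the effective Rydberg energy is 13.6 × 4 = 54.40 eV.
ΔE = 54.40 × (1/3² − 1/7²) = 54.40 × 0.09070 = 4.934 eV.
λ = hc/ΔE = 1240 / 4.934 = 251.3 nm.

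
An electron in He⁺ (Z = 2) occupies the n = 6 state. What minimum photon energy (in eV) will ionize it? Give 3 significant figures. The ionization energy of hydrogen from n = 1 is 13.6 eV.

1.51 eV

E_n = −13.6 Z²/n² = −54.40/n² eV for Z = 2.
E_6 = −54.40/36 = −1.51 eV, so ionization (to E = 0) requires 1.51 eV.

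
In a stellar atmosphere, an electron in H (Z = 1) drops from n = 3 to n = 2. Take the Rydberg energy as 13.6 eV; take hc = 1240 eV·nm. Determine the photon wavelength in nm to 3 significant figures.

656 nm

ΔE = 13.60 × (1/2² − 1/3²) = 13.60 × 0.1389 = 1.889 eV.
λ = hc/ΔE = 1240 / 1.889 = 656 nm.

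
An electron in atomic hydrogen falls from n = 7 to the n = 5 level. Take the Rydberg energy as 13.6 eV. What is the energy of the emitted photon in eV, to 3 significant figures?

0.266 eV

E_7 = −13.60/49 = −0.2776 eV and E_5 = −13.60/25 = −0.5440 eV.
The photon energy is |E_7 − E_5| = 0.266 eV.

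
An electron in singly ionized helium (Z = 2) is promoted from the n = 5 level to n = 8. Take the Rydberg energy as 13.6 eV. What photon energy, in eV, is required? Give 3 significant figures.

1.33 eV

The Bohr energies scale as Z², so for Z = 2: E_n = −54.40/n² eV.
E_8 = −54.40/64 = −0.8500 eV and E_5 = −54.40/25 = −2.176 eV.
The photon energy is |E_8 − E_5| = 1.33 eV.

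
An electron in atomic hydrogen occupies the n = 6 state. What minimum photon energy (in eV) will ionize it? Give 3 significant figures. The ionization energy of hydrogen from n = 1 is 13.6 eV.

0.378 eV

E_6 = −13.60/36 = −0.378 eV, so ionization (to E = 0) requires 0.378 eV.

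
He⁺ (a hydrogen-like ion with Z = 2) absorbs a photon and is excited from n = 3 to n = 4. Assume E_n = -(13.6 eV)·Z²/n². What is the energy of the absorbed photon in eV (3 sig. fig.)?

2.64 eV

The Bohr energies scale as Z², so for Z = 2: E_n = −54.40/n² eV.
E_4 = −54.40/16 = −3.400 eV and E_3 = −54.40/9 = −6.044 eV.
The photon energy is |E_4 − E_3| = 2.64 eV.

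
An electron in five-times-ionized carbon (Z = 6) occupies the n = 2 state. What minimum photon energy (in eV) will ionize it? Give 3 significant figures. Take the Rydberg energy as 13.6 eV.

E_n = −13.6 Z²/n² = −489.6/n² eV for Z = 6.
E_2 = −489.6/4 = −122 eV, so ionization (to E = 0) requires 122 eV.

122 eV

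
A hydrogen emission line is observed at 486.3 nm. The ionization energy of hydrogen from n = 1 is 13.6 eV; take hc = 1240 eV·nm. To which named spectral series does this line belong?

ΔE = 1240/486.3 = 2.550 eV.
This matches 13.6 × (1/2² − 1/4²), so n_f = 2: the Balmer series.

Balmer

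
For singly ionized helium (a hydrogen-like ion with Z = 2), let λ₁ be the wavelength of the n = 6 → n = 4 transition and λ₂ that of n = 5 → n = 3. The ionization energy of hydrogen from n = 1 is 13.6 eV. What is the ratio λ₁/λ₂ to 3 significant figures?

2.05

λ ∝ 1/ΔE ∝ 1/(1/n_f² − 1/n_i²), and the Z² and hc factors cancel in the ratio.
λ₁/λ₂ = (1/3² − 1/5²)/(1/4² − 1/6²) = 0.07111/0.03472 = 2.05.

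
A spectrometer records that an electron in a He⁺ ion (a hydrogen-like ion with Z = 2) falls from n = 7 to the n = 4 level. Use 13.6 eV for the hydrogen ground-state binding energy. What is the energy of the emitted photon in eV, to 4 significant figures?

2.290 eV

The Bohr energies scale as Z², so for Z = 2: E_n = −54.40/n² eV.
E_7 = −54.40/49 = −1.110 eV and E_4 = −54.40/16 = −3.400 eV.
The photon energy is |E_7 − E_4| = 2.290 eV.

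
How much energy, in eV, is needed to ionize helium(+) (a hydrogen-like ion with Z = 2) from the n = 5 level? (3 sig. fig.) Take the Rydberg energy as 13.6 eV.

E_n = −13.6 Z²/n² = −54.40/n² eV for Z = 2.
E_5 = −54.40/25 = −2.18 eV, so ionization (to E = 0) requires 2.18 eV.

2.18 eV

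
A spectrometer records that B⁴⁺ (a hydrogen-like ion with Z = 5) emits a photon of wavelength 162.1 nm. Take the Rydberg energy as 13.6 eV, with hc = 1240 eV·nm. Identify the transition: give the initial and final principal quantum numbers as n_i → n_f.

The photon energy is ΔE = hc/λ = 1240 / 162.1 = 7.650 eV.
With Z = 5, ΔE = 340.0 × (1/n_f² − 1/n_i²), so 1/n_f² − 1/n_i² = 0.02250.
Trying n_f = 4 gives 1/n_i² = 0.04000, i.e. n_i ≈ 5; this pair matches.

n_i = 5, n_f = 4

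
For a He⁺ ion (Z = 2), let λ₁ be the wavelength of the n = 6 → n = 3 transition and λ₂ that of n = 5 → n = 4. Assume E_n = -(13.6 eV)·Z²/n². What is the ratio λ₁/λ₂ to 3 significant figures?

λ ∝ 1/ΔE ∝ 1/(1/n_f² − 1/n_i²), and the Z² and hc factors cancel in the ratio.
λ₁/λ₂ = (1/4² − 1/5²)/(1/3² − 1/6²) = 0.02250/0.08333 = 0.270.

0.270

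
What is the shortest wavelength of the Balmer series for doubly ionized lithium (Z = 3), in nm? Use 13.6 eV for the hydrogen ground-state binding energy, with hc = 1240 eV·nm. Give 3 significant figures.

The Balmer series has lower level n_f = 2; the series limit corresponds to n_i → ∞.
ΔE_max = 13.6 × 9 / 2² = 30.60 eV.
λ_min = 1240 / 30.60 = 40.5 nm.

40.5 nm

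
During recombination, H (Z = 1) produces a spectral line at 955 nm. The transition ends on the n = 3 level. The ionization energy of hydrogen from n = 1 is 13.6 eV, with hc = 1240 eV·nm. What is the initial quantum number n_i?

The photon energy is ΔE = hc/λ = 1240 / 955 = 1.298 eV.
With Z = 1, ΔE = 13.60 × (1/n_f² − 1/n_i²), so 1/n_f² − 1/n_i² = 0.09547.
With n_f = 3: 1/n_i² = 1/9 − 0.09547 = 0.01564, so n_i ≈ 8.00.

n_i = 8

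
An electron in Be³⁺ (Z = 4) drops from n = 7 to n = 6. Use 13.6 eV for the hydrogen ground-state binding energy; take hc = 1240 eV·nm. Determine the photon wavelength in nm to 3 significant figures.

773 nm

For Z = 4 the level energies scale as Z², so the effective Rydberg energy is 13.6 × 16 = 217.6 eV.
ΔE = 217.6 × (1/6² − 1/7²) = 217.6 × 0.007370 = 1.604 eV.
λ = hc/ΔE = 1240 / 1.604 = 773 nm.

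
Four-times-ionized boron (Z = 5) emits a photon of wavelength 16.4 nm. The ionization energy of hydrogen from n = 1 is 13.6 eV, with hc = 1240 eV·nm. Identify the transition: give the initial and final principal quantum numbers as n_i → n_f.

The photon energy is ΔE = hc/λ = 1240 / 16.4 = 75.61 eV.
With Z = 5, ΔE = 340.0 × (1/n_f² − 1/n_i²), so 1/n_f² − 1/n_i² = 0.2224.
Trying n_f = 2 gives 1/n_i² = 0.02762, i.e. n_i ≈ 6; this pair matches.

n_i = 6, n_f = 2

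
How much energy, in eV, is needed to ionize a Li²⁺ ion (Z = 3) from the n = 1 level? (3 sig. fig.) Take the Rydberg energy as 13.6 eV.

E_n = −13.6 Z²/n² = −122.4/n² eV for Z = 3.
E_1 = −122.4/1 = −122 eV, so ionization (to E = 0) requires 122 eV.

122 eV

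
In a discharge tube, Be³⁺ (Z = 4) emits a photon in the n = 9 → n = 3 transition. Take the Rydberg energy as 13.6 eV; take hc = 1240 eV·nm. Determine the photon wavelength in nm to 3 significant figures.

For Z = 4 the level energies scale as Z², so the effective Rydberg energy is 13.6 × 16 = 217.6 eV.
ΔE = 217.6 × (1/3² − 1/9²) = 217.6 × 0.09877 = 21.49 eV.
λ = hc/ΔE = 1240 / 21.49 = 57.7 nm.

57.7 nm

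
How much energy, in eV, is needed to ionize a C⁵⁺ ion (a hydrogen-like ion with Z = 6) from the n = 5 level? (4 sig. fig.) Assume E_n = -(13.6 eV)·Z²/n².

E_n = −13.6 Z²/n² = −489.6/n² eV for Z = 6.
E_5 = −489.6/25 = −19.58 eV, so ionization (to E = 0) requires 19.58 eV.

19.58 eV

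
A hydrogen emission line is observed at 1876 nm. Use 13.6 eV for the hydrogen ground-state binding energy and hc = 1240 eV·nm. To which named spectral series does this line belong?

ΔE = 1240/1876 = 0.6610 eV.
This matches 13.6 × (1/3² − 1/4²), so n_f = 3: the Paschen series.

Paschen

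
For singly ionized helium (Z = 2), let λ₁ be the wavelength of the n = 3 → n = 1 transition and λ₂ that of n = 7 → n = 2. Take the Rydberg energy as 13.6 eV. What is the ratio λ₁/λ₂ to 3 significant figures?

λ ∝ 1/ΔE ∝ 1/(1/n_f² − 1/n_i²), and the Z² and hc factors cancel in the ratio.
λ₁/λ₂ = (1/2² − 1/7²)/(1/1² − 1/3²) = 0.2296/0.8889 = 0.258.

0.258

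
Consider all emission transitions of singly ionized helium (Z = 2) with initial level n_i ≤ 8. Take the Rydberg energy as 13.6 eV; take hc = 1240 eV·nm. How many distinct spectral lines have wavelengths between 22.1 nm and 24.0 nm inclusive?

4

Enumerate all n_i → n_f pairs with 1 ≤ n_f < n_i ≤ 8 and compute λ = 1240 / [13.6·4·(1/n_f² − 1/n_i²)].
Lines falling in [22.1, 24.0] nm: 8→1 (23.16 nm), 7→1 (23.27 nm), 6→1 (23.45 nm), 5→1 (23.74 nm).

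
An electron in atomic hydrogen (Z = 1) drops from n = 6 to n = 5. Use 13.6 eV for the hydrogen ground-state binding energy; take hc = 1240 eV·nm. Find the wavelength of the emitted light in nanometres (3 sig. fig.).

7460 nm

ΔE = 13.60 × (1/5² − 1/6²) = 13.60 × 0.01222 = 0.1662 eV.
λ = hc/ΔE = 1240 / 0.1662 = 7460 nm.
This line belongs to the Pfund series.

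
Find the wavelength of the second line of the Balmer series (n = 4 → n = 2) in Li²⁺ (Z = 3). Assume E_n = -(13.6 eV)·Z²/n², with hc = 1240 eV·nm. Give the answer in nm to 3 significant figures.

The Balmer series terminates on n_f = 2; the second line has n_i = 2+2 = 4.
ΔE = 122.4 × (1/2² − 1/4²) = 22.95 eV.
λ = 1240 / 22.95 = 54.0 nm.

54.0 nm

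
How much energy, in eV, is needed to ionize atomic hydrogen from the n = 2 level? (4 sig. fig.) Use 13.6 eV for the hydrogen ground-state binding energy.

3.400 eV

E_2 = −13.60/4 = −3.400 eV, so ionization (to E = 0) requires 3.400 eV.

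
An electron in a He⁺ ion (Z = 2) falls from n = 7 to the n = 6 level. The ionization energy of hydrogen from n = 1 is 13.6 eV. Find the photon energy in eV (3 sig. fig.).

The Bohr energies scale as Z², so for Z = 2: E_n = −54.40/n² eV.
E_7 = −54.40/49 = −1.110 eV and E_6 = −54.40/36 = −1.511 eV.
The photon energy is |E_7 − E_6| = 0.401 eV.

0.401 eV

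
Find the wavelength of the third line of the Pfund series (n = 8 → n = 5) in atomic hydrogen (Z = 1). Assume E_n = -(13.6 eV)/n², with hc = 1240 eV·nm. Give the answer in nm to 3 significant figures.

The Pfund series terminates on n_f = 5; the third line has n_i = 5+3 = 8.
ΔE = 13.60 × (1/5² − 1/8²) = 0.3315 eV.
λ = 1240 / 0.3315 = 3740 nm.

3740 nm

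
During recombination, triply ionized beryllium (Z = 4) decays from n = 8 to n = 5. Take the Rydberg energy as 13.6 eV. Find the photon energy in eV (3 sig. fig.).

The Bohr energies scale as Z², so for Z = 4: E_n = −217.6/n² eV.
E_8 = −217.6/64 = −3.400 eV and E_5 = −217.6/25 = −8.704 eV.
The photon energy is |E_8 − E_5| = 5.30 eV.

5.30 eV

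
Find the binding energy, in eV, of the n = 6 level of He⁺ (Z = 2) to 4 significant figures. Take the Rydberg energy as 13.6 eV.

1.511 eV

E_n = −13.6 Z²/n² = −54.40/n² eV for Z = 2.
E_6 = −54.40/36 = −1.511 eV, so ionization (to E = 0) requires 1.511 eV.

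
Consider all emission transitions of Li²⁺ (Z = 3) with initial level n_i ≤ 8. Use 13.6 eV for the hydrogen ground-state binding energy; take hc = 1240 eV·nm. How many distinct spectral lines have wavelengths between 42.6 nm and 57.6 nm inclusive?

Enumerate all n_i → n_f pairs with 1 ≤ n_f < n_i ≤ 8 and compute λ = 1240 / [13.6·9·(1/n_f² − 1/n_i²)].
Lines falling in [42.6, 57.6] nm: 8→2 (43.22 nm), 7→2 (44.12 nm), 6→2 (45.59 nm), 5→2 (48.24 nm), 4→2 (54.03 nm).

5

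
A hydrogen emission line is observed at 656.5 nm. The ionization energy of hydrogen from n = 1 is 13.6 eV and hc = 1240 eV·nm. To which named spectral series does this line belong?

Balmer

ΔE = 1240/656.5 = 1.889 eV.
This matches 13.6 × (1/2² − 1/3²), so n_f = 2: the Balmer series.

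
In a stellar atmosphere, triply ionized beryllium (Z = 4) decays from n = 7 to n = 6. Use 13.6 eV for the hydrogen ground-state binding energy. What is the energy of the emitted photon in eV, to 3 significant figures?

1.60 eV

The Bohr energies scale as Z², so for Z = 4: E_n = −217.6/n² eV.
E_7 = −217.6/49 = −4.441 eV and E_6 = −217.6/36 = −6.044 eV.
The photon energy is |E_7 − E_6| = 1.60 eV.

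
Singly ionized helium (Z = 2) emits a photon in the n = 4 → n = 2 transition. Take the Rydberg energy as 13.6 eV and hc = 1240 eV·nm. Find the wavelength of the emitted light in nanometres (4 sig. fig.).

121.6 nm

For Z = 2 the level energies scale as Z², so the effective Rydberg energy is 13.6 × 4 = 54.40 eV.
ΔE = 54.40 × (1/2² − 1/4²) = 54.40 × 0.1875 = 10.20 eV.
λ = hc/ΔE = 1240 / 10.20 = 121.6 nm.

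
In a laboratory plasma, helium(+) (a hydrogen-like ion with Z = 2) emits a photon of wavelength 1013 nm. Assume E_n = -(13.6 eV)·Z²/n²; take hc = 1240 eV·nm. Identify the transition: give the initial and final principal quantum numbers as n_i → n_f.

n_i = 5, n_f = 4

The photon energy is ΔE = hc/λ = 1240 / 1013 = 1.224 eV.
With Z = 2, ΔE = 54.40 × (1/n_f² − 1/n_i²), so 1/n_f² − 1/n_i² = 0.02250.
Trying n_f = 4 gives 1/n_i² = 0.04000, i.e. n_i ≈ 5; this pair matches.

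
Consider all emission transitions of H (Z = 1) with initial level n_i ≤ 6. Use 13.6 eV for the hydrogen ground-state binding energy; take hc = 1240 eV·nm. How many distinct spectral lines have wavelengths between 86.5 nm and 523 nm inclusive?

8

Enumerate all n_i → n_f pairs with 1 ≤ n_f < n_i ≤ 6 and compute λ = 1240 / [13.6·1·(1/n_f² − 1/n_i²)].
Lines falling in [86.5, 523] nm: 6→1 (93.78 nm), 5→1 (94.98 nm), 4→1 (97.25 nm), 3→1 (102.6 nm), 2→1 (121.6 nm), 6→2 (410.3 nm), 5→2 (434.2 nm), 4→2 (486.3 nm).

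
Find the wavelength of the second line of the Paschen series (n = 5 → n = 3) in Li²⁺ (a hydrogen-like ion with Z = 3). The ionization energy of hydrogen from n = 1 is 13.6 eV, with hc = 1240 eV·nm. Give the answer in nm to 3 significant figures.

The Paschen series terminates on n_f = 3; the second line has n_i = 3+2 = 5.
ΔE = 122.4 × (1/3² − 1/5²) = 8.704 eV.
λ = 1240 / 8.704 = 142 nm.

142 nm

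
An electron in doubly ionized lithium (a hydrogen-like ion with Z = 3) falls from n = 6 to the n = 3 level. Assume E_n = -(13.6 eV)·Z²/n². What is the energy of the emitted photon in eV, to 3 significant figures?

10.2 eV

The Bohr energies scale as Z², so for Z = 3: E_n = −122.4/n² eV.
E_6 = −122.4/36 = −3.400 eV and E_3 = −122.4/9 = −13.60 eV.
The photon energy is |E_6 − E_3| = 10.2 eV.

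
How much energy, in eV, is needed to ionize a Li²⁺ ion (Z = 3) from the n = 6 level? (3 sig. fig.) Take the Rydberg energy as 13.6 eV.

3.40 eV

E_n = −13.6 Z²/n² = −122.4/n² eV for Z = 3.
E_6 = −122.4/36 = −3.40 eV, so ionization (to E = 0) requires 3.40 eV.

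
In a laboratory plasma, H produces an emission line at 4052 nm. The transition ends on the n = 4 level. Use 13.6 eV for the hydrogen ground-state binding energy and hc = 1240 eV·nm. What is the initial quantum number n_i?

n_i = 5

The photon energy is ΔE = hc/λ = 1240 / 4052 = 0.3060 eV.
With Z = 1, ΔE = 13.60 × (1/n_f² − 1/n_i²), so 1/n_f² − 1/n_i² = 0.02250.
With n_f = 4: 1/n_i² = 1/16 − 0.02250 = 0.04000, so n_i ≈ 5.00.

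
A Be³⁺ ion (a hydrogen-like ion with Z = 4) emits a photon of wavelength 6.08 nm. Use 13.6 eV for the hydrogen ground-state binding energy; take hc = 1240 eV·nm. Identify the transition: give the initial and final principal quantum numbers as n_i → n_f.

The photon energy is ΔE = hc/λ = 1240 / 6.08 = 203.9 eV.
With Z = 4, ΔE = 217.6 × (1/n_f² − 1/n_i²), so 1/n_f² − 1/n_i² = 0.9373.
Trying n_f = 1 gives 1/n_i² = 0.06274, i.e. n_i ≈ 4; this pair matches.

n_i = 4, n_f = 1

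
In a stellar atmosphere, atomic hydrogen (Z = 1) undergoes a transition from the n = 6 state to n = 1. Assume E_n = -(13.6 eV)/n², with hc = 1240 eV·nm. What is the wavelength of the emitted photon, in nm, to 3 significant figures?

93.8 nm

ΔE = 13.60 × (1/1² − 1/6²) = 13.60 × 0.9722 = 13.22 eV.
λ = hc/ΔE = 1240 / 13.22 = 93.8 nm.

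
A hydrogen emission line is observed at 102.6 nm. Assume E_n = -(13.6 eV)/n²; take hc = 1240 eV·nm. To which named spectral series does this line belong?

ΔE = 1240/102.6 = 12.09 eV.
This matches 13.6 × (1/1² − 1/3²), so n_f = 1: the Lyman series.

Lyman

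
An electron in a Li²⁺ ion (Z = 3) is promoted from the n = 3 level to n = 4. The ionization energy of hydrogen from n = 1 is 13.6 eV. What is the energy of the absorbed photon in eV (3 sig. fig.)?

5.95 eV

The Bohr energies scale as Z², so for Z = 3: E_n = −122.4/n² eV.
E_4 = −122.4/16 = −7.650 eV and E_3 = −122.4/9 = −13.60 eV.
The photon energy is |E_4 − E_3| = 5.95 eV.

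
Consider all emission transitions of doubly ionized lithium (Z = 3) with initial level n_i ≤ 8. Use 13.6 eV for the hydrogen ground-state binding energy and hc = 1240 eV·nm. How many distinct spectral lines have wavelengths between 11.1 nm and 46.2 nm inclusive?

Enumerate all n_i → n_f pairs with 1 ≤ n_f < n_i ≤ 8 and compute λ = 1240 / [13.6·9·(1/n_f² − 1/n_i²)].
Lines falling in [11.1, 46.2] nm: 3→1 (11.40 nm), 2→1 (13.51 nm), 8→2 (43.22 nm), 7→2 (44.12 nm), 6→2 (45.59 nm).

5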